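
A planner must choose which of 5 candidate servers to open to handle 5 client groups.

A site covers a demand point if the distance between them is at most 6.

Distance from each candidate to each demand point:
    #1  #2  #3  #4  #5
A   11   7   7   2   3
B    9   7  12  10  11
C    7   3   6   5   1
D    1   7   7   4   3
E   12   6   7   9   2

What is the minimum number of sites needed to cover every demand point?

2

Coverage sets (demand points within 6 of each site):
  A: {#4, #5}
  B: {}
  C: {#2, #3, #4, #5}
  D: {#1, #4, #5}
  E: {#2, #5}
No single site covers all 5 demand points.
But {C, D} covers everything, so the minimum is 2.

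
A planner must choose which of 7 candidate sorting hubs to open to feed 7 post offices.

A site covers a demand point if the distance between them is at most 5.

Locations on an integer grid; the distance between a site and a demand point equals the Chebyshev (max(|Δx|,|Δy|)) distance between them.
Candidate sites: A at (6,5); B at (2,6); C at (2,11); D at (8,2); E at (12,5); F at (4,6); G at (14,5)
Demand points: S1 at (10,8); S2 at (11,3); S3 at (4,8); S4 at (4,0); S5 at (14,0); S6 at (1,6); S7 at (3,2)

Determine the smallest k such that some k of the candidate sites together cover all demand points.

Coverage sets (demand points within 5 of each site):
  A: {S1, S2, S3, S4, S6, S7}
  B: {S3, S6, S7}
  C: {S3, S6}
  D: {S2, S4, S7}
  E: {S1, S2, S5}
  F: {S3, S6, S7}
  G: {S1, S2, S5}
No single site covers all 7 demand points.
But {A, E} covers everything, so the minimum is 2.

2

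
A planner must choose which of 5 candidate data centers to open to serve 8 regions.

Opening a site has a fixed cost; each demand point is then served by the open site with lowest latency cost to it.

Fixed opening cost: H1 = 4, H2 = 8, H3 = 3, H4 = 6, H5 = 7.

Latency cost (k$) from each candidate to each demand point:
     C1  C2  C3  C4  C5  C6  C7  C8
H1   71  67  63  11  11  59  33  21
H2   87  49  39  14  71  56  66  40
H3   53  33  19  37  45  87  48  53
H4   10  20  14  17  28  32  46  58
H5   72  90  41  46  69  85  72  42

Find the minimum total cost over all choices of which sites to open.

Open {H1, H4}: assign each demand point to its cheapest open site.
  C1→H4 10, C2→H4 20, C3→H4 14, C4→H1 11, C5→H1 11, C6→H4 32, C7→H1 33, C8→H1 21
  latency cost 152, fixed 10 → total 162.
Compare {H1, H3, H4}: latency cost 152 + fixed 13 = 165.
Compare {H1, H4, H5}: latency cost 152 + fixed 17 = 169.
Compare {H1, H2, H4}: latency cost 152 + fixed 18 = 170.
All other subsets cost ≥ 165. Minimum total cost: 162.

162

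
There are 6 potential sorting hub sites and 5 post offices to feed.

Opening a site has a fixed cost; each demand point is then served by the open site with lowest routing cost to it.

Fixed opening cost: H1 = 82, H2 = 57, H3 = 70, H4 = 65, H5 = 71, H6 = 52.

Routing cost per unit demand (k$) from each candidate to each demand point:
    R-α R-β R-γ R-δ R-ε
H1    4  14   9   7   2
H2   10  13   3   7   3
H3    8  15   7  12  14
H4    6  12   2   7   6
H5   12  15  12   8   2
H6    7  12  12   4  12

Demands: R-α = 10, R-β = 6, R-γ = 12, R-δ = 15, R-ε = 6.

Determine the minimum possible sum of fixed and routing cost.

Open {H4}: assign each demand point to its cheapest open site.
  R-α→H4 10×6=60, R-β→H4 6×12=72, R-γ→H4 12×2=24, R-δ→H4 15×7=105, R-ε→H4 6×6=36
  routing cost 297, fixed 65 → total 362.
Compare {H2, H6}: routing cost 256 + fixed 109 = 365.
Compare {H4, H6}: routing cost 252 + fixed 117 = 369.
Compare {H2}: routing cost 337 + fixed 57 = 394.
All other subsets cost ≥ 365. Minimum total cost: 362.

362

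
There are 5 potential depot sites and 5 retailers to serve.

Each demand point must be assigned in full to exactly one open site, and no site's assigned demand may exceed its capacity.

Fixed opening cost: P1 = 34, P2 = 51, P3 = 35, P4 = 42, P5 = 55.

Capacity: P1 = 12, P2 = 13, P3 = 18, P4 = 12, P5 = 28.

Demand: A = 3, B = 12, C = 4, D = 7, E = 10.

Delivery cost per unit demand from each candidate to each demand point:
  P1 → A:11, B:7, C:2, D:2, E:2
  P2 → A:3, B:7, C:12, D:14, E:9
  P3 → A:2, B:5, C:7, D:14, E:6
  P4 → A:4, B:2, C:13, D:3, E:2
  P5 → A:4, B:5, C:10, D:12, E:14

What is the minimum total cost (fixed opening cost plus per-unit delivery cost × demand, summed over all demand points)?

219

Open {P1, P3, P4}; cheapest assignment that respects the capacities:
  P1 (cap 12, load 11): C, D — cost 4×2 + 7×2 = 22
  P3 (cap 18, load 15): A, B — cost 3×2 + 12×5 = 66
  P4 (cap 12, load 10): E — cost 10×2 = 20
  Shipping 108, fixed 111 → total 219.
  Any other capacity-feasible assignment to {P1, P3, P4} ships for at least 108.
Compare {P1, P4, P5}: its best feasible assignment gives total 245.
Compare {P1, P2, P3, P4}: its best feasible assignment gives total 270.
Every other set of open sites that can feasibly serve all demand totals ≥ 245 even under its best assignment. Minimum: 219.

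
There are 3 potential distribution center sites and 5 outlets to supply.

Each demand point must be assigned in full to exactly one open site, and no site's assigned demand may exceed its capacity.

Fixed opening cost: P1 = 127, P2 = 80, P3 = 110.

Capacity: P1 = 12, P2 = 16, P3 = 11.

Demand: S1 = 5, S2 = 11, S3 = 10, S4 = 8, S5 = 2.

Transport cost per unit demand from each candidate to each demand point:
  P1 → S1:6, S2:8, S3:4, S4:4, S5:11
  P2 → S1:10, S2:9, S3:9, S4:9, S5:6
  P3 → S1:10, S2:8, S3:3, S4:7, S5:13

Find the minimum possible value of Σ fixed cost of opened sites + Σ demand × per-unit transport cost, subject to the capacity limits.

550

Open {P1, P2, P3}; cheapest assignment that respects the capacities:
  P1 (cap 12, load 10): S4, S5 — cost 8×4 + 2×11 = 54
  P2 (cap 16, load 16): S1, S2 — cost 5×10 + 11×9 = 149
  P3 (cap 11, load 10): S3 — cost 10×3 = 30
  Shipping 233, fixed 317 → total 550.
  Any other capacity-feasible assignment to {P1, P2, P3} ships for at least 233.
Total demand is 36 and no other set of sites has combined capacity ≥ 36, so {P1, P2, P3} is the only feasible choice of open sites. Minimum: 550.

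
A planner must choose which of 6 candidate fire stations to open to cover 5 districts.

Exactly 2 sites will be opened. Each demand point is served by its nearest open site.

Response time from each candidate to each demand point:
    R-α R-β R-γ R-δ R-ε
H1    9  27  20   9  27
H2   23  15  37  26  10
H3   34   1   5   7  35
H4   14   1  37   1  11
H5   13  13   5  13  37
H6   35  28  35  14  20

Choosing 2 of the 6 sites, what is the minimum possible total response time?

31

Open {H4, H5}.
  R-α→H5 13, R-β→H4 1, R-γ→H5 5, R-δ→H4 1, R-ε→H4 11  ⇒ total 31.
Compare {H3, H4}: total 32.
Compare {H1, H4}: total 42.
No size-2 selection does better; minimum is 31.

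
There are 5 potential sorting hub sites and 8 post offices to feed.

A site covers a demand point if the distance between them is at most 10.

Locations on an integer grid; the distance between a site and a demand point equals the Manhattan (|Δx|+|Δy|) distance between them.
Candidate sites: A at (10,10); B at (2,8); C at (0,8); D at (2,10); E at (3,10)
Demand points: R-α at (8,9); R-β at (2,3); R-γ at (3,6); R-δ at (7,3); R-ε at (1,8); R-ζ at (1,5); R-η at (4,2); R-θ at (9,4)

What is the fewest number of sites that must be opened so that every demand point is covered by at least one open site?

2

Coverage sets (demand points within 10 of each site):
  A: {R-α, R-δ, R-θ}
  B: {R-α, R-β, R-γ, R-δ, R-ε, R-ζ, R-η}
  C: {R-α, R-β, R-γ, R-ε, R-ζ, R-η}
  D: {R-α, R-β, R-γ, R-ε, R-ζ, R-η}
  E: {R-α, R-β, R-γ, R-ε, R-ζ, R-η}
No single site covers all 8 demand points.
But {A, B} covers everything, so the minimum is 2.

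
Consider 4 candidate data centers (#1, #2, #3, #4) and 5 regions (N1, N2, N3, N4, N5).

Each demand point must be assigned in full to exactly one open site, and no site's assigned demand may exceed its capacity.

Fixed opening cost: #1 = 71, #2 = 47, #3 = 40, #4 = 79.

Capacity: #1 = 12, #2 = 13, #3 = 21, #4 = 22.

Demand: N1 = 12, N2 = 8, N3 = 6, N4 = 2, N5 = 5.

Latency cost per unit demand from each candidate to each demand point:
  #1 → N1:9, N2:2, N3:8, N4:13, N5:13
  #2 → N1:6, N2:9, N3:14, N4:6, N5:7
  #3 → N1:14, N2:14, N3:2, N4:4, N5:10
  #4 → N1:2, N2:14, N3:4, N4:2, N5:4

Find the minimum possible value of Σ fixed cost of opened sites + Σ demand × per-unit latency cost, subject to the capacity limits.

266

Open {#1, #3, #4}; cheapest assignment that respects the capacities:
  #1 (cap 12, load 8): N2 — cost 8×2 = 16
  #3 (cap 21, load 6): N3 — cost 6×2 = 12
  #4 (cap 22, load 19): N1, N4, N5 — cost 12×2 + 2×2 + 5×4 = 48
  Shipping 76, fixed 190 → total 266.
  Any other capacity-feasible assignment to {#1, #3, #4} ships for at least 76.
Compare {#2, #4}: its best feasible assignment gives total 285.
Compare {#3, #4}: its best feasible assignment gives total 291.
Every other set of open sites that can feasibly serve all demand totals ≥ 285 even under its best assignment. Minimum: 266.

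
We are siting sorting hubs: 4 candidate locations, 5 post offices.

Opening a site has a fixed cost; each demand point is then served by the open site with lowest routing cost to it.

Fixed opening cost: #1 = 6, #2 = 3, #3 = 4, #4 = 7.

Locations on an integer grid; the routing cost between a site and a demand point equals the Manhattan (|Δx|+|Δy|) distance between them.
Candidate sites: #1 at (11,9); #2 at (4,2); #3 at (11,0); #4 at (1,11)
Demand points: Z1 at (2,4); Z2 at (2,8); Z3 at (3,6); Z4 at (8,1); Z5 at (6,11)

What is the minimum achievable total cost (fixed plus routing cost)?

33

Open {#2, #4}: assign each demand point to its cheapest open site.
  Z1→#2 4, Z2→#4 4, Z3→#2 5, Z4→#2 5, Z5→#4 5
  routing cost 23, fixed 10 → total 33.
Compare {#2}: routing cost 33 + fixed 3 = 36.
Compare {#2, #3, #4}: routing cost 22 + fixed 14 = 36.
Compare {#1, #2}: routing cost 29 + fixed 9 = 38.
All other subsets cost ≥ 36. Minimum total cost: 33.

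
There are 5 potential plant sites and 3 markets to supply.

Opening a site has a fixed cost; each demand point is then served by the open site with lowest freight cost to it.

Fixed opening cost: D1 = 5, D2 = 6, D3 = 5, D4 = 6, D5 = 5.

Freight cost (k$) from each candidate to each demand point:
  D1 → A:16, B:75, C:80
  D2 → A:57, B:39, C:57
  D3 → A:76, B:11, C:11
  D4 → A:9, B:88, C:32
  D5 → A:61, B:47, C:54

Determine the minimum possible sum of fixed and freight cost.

Open {D3, D4}: assign each demand point to its cheapest open site.
  A→D4 9, B→D3 11, C→D3 11
  freight cost 31, fixed 11 → total 42.
Compare {D1, D3, D4}: freight cost 31 + fixed 16 = 47.
Compare {D3, D4, D5}: freight cost 31 + fixed 16 = 47.
Compare {D1, D3}: freight cost 38 + fixed 10 = 48.
All other subsets cost ≥ 47. Minimum total cost: 42.

42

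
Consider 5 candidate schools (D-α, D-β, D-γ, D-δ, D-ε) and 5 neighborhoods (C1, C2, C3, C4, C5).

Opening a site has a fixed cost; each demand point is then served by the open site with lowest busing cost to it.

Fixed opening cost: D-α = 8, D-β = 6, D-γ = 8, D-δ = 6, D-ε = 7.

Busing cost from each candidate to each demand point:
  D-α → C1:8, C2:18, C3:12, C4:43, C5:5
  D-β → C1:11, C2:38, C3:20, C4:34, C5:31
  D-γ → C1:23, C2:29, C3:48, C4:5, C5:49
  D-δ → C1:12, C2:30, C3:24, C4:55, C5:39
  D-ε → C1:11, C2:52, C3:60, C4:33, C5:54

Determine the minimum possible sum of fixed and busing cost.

64

Open {D-α, D-γ}: assign each demand point to its cheapest open site.
  C1→D-α 8, C2→D-α 18, C3→D-α 12, C4→D-γ 5, C5→D-α 5
  busing cost 48, fixed 16 → total 64.
Compare {D-α, D-β, D-γ}: busing cost 48 + fixed 22 = 70.
Compare {D-α, D-γ, D-δ}: busing cost 48 + fixed 22 = 70.
Compare {D-α, D-γ, D-ε}: busing cost 48 + fixed 23 = 71.
All other subsets cost ≥ 70. Minimum total cost: 64.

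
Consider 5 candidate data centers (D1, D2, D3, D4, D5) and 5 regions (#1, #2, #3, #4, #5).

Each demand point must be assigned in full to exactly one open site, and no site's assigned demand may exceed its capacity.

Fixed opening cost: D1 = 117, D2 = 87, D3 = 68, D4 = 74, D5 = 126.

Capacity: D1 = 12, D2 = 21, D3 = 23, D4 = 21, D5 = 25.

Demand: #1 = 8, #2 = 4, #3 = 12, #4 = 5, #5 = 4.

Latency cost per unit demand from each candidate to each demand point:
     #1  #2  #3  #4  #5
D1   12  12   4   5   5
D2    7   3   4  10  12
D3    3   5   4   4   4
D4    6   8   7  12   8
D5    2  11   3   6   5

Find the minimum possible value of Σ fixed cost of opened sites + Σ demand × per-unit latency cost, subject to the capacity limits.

Open {D2, D3}; cheapest assignment that respects the capacities:
  D2 (cap 21, load 16): #2, #3 — cost 4×3 + 12×4 = 60
  D3 (cap 23, load 17): #1, #4, #5 — cost 8×3 + 5×4 + 4×4 = 60
  Shipping 120, fixed 155 → total 275.
  Any other capacity-feasible assignment to {D2, D3} ships for at least 120.
Compare {D3, D5}: its best feasible assignment gives total 302.
Compare {D3, D4}: its best feasible assignment gives total 306.
Every other set of open sites that can feasibly serve all demand totals ≥ 302 even under its best assignment. Minimum: 275.

275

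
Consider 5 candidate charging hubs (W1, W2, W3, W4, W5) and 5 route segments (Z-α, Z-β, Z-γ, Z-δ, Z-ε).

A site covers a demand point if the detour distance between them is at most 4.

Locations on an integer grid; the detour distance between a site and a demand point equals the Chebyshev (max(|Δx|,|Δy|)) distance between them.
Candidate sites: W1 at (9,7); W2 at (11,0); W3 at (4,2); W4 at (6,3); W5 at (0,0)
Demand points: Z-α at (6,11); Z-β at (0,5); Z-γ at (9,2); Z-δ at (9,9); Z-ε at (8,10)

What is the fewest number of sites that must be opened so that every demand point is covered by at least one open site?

3

Coverage sets (demand points within 4 of each site):
  W1: {Z-α, Z-δ, Z-ε}
  W2: {Z-γ}
  W3: {Z-β}
  W4: {Z-γ}
  W5: {}
No 2 sites suffice: every size-2 union leaves at least one demand point uncovered.
But {W1, W2, W3} covers everything, so the minimum is 3.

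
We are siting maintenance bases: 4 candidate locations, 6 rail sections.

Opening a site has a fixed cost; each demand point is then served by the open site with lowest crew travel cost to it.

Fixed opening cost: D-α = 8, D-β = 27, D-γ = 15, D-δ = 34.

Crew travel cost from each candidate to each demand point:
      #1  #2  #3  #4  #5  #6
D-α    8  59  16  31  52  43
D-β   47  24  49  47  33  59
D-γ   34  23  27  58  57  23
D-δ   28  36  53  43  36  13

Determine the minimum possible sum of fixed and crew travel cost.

176

Open {D-α, D-γ}: assign each demand point to its cheapest open site.
  #1→D-α 8, #2→D-γ 23, #3→D-α 16, #4→D-α 31, #5→D-α 52, #6→D-γ 23
  crew travel cost 153, fixed 23 → total 176.
Compare {D-α, D-δ}: crew travel cost 140 + fixed 42 = 182.
Compare {D-α, D-β, D-γ}: crew travel cost 134 + fixed 50 = 184.
Compare {D-α, D-γ, D-δ}: crew travel cost 127 + fixed 57 = 184.
All other subsets cost ≥ 182. Minimum total cost: 176.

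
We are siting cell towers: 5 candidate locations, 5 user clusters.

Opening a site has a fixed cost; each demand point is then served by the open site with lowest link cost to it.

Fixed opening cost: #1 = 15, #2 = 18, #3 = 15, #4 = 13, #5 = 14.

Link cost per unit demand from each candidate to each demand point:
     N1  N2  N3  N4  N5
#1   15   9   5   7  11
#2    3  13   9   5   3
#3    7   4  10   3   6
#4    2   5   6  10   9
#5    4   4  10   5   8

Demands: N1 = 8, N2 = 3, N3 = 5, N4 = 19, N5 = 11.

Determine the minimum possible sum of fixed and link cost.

Open {#2, #3, #4}: assign each demand point to its cheapest open site.
  N1→#4 8×2=16, N2→#3 3×4=12, N3→#4 5×6=30, N4→#3 19×3=57, N5→#2 11×3=33
  link cost 148, fixed 46 → total 194.
Compare {#1, #2, #3}: link cost 151 + fixed 48 = 199.
Compare {#2, #3}: link cost 171 + fixed 33 = 204.
Compare {#1, #2, #3, #4}: link cost 143 + fixed 61 = 204.
All other subsets cost ≥ 199. Minimum total cost: 194.

194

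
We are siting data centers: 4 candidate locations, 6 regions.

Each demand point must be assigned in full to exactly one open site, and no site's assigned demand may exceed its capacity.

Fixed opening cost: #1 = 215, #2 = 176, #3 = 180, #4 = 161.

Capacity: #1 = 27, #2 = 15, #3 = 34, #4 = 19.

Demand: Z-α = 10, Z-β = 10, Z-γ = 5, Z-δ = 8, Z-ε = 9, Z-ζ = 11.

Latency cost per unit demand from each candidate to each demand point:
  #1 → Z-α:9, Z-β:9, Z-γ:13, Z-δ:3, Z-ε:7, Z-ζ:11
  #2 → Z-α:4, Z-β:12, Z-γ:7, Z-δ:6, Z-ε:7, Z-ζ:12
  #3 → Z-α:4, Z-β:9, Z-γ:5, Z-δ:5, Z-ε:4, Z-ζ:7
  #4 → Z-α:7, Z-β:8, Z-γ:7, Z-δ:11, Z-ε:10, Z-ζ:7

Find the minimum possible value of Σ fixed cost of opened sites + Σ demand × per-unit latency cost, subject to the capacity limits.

Open {#3, #4}; cheapest assignment that respects the capacities:
  #3 (cap 34, load 34): Z-α, Z-γ, Z-δ, Z-ζ — cost 10×4 + 5×5 + 8×5 + 11×7 = 182
  #4 (cap 19, load 19): Z-β, Z-ε — cost 10×8 + 9×10 = 170
  Shipping 352, fixed 341 → total 693.
  Any other capacity-feasible assignment to {#3, #4} ships for at least 352.
Compare {#1, #3}: its best feasible assignment gives total 714.
Compare {#2, #3, #4}: its best feasible assignment gives total 815.
Every other set of open sites that can feasibly serve all demand totals ≥ 714 even under its best assignment. Minimum: 693.

693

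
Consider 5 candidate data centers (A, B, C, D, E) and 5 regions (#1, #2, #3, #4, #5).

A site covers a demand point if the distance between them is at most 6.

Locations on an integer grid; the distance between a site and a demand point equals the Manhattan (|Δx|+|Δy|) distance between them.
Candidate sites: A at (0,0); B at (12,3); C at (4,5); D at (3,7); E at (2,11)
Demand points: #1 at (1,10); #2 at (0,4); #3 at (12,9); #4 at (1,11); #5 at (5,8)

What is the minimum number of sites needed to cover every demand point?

Coverage sets (demand points within 6 of each site):
  A: {#2}
  B: {#3}
  C: {#2, #5}
  D: {#1, #2, #4, #5}
  E: {#1, #4, #5}
No single site covers all 5 demand points.
But {B, D} covers everything, so the minimum is 2.

2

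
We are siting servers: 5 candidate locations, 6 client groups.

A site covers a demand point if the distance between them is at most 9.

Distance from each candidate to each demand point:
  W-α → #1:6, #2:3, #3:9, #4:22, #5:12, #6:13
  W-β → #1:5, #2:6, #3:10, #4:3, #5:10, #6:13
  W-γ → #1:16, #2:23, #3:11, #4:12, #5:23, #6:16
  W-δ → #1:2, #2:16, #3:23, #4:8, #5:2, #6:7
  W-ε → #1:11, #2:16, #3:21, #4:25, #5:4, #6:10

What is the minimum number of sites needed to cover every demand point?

2

Coverage sets (demand points within 9 of each site):
  W-α: {#1, #2, #3}
  W-β: {#1, #2, #4}
  W-γ: {}
  W-δ: {#1, #4, #5, #6}
  W-ε: {#5}
No single site covers all 6 demand points.
But {W-α, W-δ} covers everything, so the minimum is 2.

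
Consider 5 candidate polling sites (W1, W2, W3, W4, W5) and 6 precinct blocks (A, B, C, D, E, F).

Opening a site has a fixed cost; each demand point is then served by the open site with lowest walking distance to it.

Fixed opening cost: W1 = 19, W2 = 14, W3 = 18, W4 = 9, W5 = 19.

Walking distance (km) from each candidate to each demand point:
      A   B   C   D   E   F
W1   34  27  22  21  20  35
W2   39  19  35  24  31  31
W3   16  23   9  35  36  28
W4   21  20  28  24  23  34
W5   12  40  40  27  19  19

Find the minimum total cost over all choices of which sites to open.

146

Open {W3, W5}: assign each demand point to its cheapest open site.
  A→W5 12, B→W3 23, C→W3 9, D→W5 27, E→W5 19, F→W5 19
  walking distance 109, fixed 37 → total 146.
Compare {W3, W4}: walking distance 120 + fixed 27 = 147.
Compare {W3, W4, W5}: walking distance 103 + fixed 46 = 149.
Compare {W4, W5}: walking distance 122 + fixed 28 = 150.
All other subsets cost ≥ 147. Minimum total cost: 146.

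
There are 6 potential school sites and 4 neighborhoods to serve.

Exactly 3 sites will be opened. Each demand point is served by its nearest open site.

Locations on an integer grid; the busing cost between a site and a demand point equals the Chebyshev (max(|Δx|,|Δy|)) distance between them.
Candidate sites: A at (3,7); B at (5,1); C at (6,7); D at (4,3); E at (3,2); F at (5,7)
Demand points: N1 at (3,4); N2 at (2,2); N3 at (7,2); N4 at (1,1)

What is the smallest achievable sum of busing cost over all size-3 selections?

6

Open {B, D, E}.
  N1→D 1, N2→E 1, N3→B 2, N4→E 2  ⇒ total 6.
Compare {A, B, E}: total 7.
Compare {A, D, E}: total 7.
No size-3 selection does better; minimum is 6.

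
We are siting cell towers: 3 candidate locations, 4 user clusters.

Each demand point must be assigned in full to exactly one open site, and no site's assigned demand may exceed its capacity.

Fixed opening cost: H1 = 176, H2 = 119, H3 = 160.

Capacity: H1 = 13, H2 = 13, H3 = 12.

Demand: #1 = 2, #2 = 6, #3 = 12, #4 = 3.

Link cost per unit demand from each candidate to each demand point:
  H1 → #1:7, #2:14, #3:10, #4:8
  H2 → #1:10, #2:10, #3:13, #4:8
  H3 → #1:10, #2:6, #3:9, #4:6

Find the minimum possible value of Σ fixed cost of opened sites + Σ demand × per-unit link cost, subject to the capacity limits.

491

Open {H2, H3}; cheapest assignment that respects the capacities:
  H2 (cap 13, load 11): #1, #2, #4 — cost 2×10 + 6×10 + 3×8 = 104
  H3 (cap 12, load 12): #3 — cost 12×9 = 108
  Shipping 212, fixed 279 → total 491.
  Any other capacity-feasible assignment to {H2, H3} ships for at least 212.
Compare {H1, H2}: its best feasible assignment gives total 519.
Compare {H1, H3}: its best feasible assignment gives total 530.
Every other set of open sites that can feasibly serve all demand totals ≥ 519 even under its best assignment. Minimum: 491.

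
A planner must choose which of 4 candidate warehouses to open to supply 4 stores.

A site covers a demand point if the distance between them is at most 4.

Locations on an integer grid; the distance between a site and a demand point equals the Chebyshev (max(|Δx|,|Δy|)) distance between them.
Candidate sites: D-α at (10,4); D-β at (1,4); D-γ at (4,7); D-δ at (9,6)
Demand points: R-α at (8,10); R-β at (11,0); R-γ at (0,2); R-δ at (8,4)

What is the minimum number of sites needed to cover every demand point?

3

Coverage sets (demand points within 4 of each site):
  D-α: {R-β, R-δ}
  D-β: {R-γ}
  D-γ: {R-α, R-δ}
  D-δ: {R-α, R-δ}
No 2 sites suffice: every size-2 union leaves at least one demand point uncovered.
But {D-α, D-β, D-γ} covers everything, so the minimum is 3.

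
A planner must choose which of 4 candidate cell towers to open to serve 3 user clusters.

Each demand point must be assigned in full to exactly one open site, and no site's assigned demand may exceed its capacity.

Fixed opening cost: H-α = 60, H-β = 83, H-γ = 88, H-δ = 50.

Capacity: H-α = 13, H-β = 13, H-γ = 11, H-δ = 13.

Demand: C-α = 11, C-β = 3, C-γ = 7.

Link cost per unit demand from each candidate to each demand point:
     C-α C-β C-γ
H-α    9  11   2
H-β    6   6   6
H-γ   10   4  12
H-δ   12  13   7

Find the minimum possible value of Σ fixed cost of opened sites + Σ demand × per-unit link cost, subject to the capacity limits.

256

Open {H-α, H-β}; cheapest assignment that respects the capacities:
  H-α (cap 13, load 10): C-β, C-γ — cost 3×11 + 7×2 = 47
  H-β (cap 13, load 11): C-α — cost 11×6 = 66
  Shipping 113, fixed 143 → total 256.
  Any other capacity-feasible assignment to {H-α, H-β} ships for at least 113.
Compare {H-β, H-δ}: its best feasible assignment gives total 287.
Compare {H-α, H-δ}: its best feasible assignment gives total 289.
Every other set of open sites that can feasibly serve all demand totals ≥ 287 even under its best assignment. Minimum: 256.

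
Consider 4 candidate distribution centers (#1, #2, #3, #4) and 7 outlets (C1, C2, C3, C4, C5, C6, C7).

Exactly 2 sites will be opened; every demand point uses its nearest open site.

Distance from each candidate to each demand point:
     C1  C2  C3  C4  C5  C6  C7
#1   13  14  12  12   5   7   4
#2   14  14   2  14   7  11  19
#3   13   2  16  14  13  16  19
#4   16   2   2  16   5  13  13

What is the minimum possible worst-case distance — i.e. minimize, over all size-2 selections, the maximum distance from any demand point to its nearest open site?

Open {#1, #3}.
  Farthest demand point is C1 at distance 13 (to #1); all others are ≤ 13.
With {#1, #4} the worst case is 13.
With {#1, #2} the worst case is 14.
No size-2 selection achieves below 13.

13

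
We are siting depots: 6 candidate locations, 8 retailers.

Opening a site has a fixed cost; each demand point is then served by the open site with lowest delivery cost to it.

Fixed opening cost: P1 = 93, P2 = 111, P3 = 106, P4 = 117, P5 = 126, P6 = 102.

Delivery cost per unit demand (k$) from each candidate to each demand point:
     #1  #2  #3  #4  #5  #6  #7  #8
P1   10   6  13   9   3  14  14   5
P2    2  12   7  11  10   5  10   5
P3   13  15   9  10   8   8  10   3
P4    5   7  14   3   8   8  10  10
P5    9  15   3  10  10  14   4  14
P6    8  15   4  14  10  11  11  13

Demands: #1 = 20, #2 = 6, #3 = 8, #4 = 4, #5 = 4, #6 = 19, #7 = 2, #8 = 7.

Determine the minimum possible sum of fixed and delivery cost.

513

Open {P2}: assign each demand point to its cheapest open site.
  #1→P2 20×2=40, #2→P2 6×12=72, #3→P2 8×7=56, #4→P2 4×11=44, #5→P2 4×10=40, #6→P2 19×5=95, #7→P2 2×10=20, #8→P2 7×5=35
  delivery cost 402, fixed 111 → total 513.
Compare {P1, P2}: delivery cost 330 + fixed 204 = 534.
Compare {P2, P4}: delivery cost 332 + fixed 228 = 560.
Compare {P2, P5}: delivery cost 354 + fixed 237 = 591.
All other subsets cost ≥ 534. Minimum total cost: 513.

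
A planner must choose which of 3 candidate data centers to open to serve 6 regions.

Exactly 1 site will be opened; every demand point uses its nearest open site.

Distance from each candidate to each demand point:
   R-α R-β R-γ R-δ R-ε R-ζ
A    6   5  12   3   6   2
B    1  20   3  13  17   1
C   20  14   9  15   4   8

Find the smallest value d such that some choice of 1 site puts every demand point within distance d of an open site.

Open {A}.
  Farthest demand point is R-γ at distance 12 (to A); all others are ≤ 12.
With {B} the worst case is 20.
With {C} the worst case is 20.
No size-1 selection achieves below 12.

12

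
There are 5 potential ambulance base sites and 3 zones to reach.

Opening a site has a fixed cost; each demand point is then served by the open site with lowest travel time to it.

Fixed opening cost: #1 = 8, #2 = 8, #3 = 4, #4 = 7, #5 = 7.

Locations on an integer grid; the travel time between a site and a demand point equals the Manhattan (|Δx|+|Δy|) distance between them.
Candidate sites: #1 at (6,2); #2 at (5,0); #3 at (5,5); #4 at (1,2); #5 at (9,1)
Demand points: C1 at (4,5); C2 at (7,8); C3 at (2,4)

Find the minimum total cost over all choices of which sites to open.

14

Open {#3}: assign each demand point to its cheapest open site.
  C1→#3 1, C2→#3 5, C3→#3 4
  travel time 10, fixed 4 → total 14.
Compare {#3, #4}: travel time 9 + fixed 11 = 20.
Compare {#3, #5}: travel time 10 + fixed 11 = 21.
Compare {#1, #3}: travel time 10 + fixed 12 = 22.
All other subsets cost ≥ 20. Minimum total cost: 14.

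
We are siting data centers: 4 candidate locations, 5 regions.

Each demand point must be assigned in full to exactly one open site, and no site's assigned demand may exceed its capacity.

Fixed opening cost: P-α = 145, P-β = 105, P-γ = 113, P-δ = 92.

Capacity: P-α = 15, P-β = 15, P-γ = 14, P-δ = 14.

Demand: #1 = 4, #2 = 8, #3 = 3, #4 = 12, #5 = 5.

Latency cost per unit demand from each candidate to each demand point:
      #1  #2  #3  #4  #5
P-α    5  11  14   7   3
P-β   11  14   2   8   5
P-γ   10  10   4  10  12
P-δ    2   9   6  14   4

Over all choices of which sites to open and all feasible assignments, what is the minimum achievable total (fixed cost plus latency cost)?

520

Open {P-β, P-γ, P-δ}; cheapest assignment that respects the capacities:
  P-β (cap 15, load 15): #3, #4 — cost 3×2 + 12×8 = 102
  P-γ (cap 14, load 8): #2 — cost 8×10 = 80
  P-δ (cap 14, load 9): #1, #5 — cost 4×2 + 5×4 = 28
  Shipping 210, fixed 310 → total 520.
  Any other capacity-feasible assignment to {P-β, P-γ, P-δ} ships for at least 210.
Compare {P-α, P-β, P-δ}: its best feasible assignment gives total 537.
Compare {P-α, P-γ, P-δ}: its best feasible assignment gives total 554.
Every other set of open sites that can feasibly serve all demand totals ≥ 537 even under its best assignment. Minimum: 520.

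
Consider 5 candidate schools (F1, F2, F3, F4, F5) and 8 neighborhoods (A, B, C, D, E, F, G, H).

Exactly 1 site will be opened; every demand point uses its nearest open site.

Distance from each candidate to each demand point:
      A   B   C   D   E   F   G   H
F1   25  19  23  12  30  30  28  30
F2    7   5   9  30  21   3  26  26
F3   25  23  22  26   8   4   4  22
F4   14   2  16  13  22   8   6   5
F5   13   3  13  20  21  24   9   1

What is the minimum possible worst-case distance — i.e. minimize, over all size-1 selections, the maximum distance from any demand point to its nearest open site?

22

Open {F4}.
  Farthest demand point is E at distance 22 (to F4); all others are ≤ 22.
With {F5} the worst case is 24.
With {F3} the worst case is 26.
No size-1 selection achieves below 22.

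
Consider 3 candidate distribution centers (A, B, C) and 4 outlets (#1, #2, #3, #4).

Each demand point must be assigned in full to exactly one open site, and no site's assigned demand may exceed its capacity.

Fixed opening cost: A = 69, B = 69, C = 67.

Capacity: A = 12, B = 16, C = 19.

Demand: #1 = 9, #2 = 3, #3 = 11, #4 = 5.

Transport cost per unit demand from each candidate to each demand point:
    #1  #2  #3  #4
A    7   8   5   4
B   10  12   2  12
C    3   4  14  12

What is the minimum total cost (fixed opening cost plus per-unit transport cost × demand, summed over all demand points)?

Open {B, C}; cheapest assignment that respects the capacities:
  B (cap 16, load 16): #3, #4 — cost 11×2 + 5×12 = 82
  C (cap 19, load 12): #1, #2 — cost 9×3 + 3×4 = 39
  Shipping 121, fixed 136 → total 257.
  Any other capacity-feasible assignment to {B, C} ships for at least 121.
Compare {A, B, C}: its best feasible assignment gives total 286.
Compare {A, C}: its best feasible assignment gives total 290.
Every other set of open sites that can feasibly serve all demand totals ≥ 286 even under its best assignment. Minimum: 257.

257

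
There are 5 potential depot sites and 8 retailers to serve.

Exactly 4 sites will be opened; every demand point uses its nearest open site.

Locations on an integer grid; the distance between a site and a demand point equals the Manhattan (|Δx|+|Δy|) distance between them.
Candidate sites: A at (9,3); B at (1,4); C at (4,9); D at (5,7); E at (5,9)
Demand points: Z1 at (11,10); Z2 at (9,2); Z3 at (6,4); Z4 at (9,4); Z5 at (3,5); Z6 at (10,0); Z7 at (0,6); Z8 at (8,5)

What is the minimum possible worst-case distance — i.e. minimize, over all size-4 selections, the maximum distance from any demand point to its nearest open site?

7

Open {A, B, C, E}.
  Farthest demand point is Z1 at distance 7 (to E); all others are ≤ 7.
With {A, B, D, E} the worst case is 7.
With {A, C, D, E} the worst case is 7.
No size-4 selection achieves below 7.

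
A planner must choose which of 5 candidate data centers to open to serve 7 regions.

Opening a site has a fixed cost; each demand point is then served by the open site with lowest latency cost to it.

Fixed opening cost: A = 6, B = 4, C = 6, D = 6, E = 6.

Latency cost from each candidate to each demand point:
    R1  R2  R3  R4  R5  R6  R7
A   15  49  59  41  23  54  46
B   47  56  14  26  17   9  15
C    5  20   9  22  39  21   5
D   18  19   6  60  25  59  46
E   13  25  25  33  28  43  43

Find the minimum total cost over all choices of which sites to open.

Open {B, C}: assign each demand point to its cheapest open site.
  R1→C 5, R2→C 20, R3→C 9, R4→C 22, R5→B 17, R6→B 9, R7→C 5
  latency cost 87, fixed 10 → total 97.
Compare {B, C, D}: latency cost 83 + fixed 16 = 99.
Compare {A, B, C}: latency cost 87 + fixed 16 = 103.
Compare {B, C, E}: latency cost 87 + fixed 16 = 103.
All other subsets cost ≥ 99. Minimum total cost: 97.

97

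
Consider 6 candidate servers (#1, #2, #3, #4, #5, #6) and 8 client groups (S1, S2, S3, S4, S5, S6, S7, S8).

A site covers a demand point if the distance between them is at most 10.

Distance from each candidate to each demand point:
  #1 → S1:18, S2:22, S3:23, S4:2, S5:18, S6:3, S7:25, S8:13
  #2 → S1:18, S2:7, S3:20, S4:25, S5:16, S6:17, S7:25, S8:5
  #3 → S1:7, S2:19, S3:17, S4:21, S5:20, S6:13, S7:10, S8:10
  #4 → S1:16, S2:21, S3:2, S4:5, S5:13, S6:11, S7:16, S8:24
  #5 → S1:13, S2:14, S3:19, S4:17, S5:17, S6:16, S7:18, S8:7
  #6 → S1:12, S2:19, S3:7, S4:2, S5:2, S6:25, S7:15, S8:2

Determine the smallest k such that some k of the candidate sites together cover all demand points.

Coverage sets (demand points within 10 of each site):
  #1: {S4, S6}
  #2: {S2, S8}
  #3: {S1, S7, S8}
  #4: {S3, S4}
  #5: {S8}
  #6: {S3, S4, S5, S8}
No 3 sites suffice: every size-3 union leaves at least one demand point uncovered.
But {#1, #2, #3, #6} covers everything, so the minimum is 4.

4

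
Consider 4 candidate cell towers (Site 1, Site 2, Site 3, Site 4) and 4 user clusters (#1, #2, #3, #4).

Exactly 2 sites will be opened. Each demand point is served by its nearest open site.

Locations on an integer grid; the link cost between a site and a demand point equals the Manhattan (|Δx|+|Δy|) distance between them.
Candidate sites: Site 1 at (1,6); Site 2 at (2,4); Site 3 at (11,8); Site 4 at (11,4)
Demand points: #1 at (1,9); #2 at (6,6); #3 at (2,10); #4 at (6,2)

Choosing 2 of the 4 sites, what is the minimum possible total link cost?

Open {Site 1, Site 2}.
  #1→Site 1 3, #2→Site 1 5, #3→Site 1 5, #4→Site 2 6  ⇒ total 19.
Compare {Site 1, Site 4}: total 20.
Compare {Site 1, Site 3}: total 22.
No size-2 selection does better; minimum is 19.

19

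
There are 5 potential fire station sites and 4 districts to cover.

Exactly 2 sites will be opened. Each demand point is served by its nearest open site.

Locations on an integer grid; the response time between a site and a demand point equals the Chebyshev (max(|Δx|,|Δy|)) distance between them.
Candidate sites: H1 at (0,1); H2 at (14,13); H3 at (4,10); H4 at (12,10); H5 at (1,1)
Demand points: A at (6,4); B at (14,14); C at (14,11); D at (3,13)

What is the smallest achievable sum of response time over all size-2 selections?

Open {H2, H3}.
  A→H3 6, B→H2 1, C→H2 2, D→H3 3  ⇒ total 12.
Compare {H3, H4}: total 15.
Compare {H2, H4}: total 18.
No size-2 selection does better; minimum is 12.

12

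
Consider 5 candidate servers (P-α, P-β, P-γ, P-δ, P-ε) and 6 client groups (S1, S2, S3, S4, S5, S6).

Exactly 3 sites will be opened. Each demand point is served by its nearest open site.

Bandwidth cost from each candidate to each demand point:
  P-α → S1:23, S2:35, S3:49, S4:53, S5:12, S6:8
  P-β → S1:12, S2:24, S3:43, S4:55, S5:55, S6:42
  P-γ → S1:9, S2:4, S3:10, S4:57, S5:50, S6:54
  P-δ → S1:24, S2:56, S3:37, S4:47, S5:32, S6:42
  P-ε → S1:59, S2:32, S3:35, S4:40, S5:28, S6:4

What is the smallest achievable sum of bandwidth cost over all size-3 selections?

79

Open {P-α, P-γ, P-ε}.
  S1→P-γ 9, S2→P-γ 4, S3→P-γ 10, S4→P-ε 40, S5→P-α 12, S6→P-ε 4  ⇒ total 79.
Compare {P-α, P-γ, P-δ}: total 90.
Compare {P-β, P-γ, P-ε}: total 95.
No size-3 selection does better; minimum is 79.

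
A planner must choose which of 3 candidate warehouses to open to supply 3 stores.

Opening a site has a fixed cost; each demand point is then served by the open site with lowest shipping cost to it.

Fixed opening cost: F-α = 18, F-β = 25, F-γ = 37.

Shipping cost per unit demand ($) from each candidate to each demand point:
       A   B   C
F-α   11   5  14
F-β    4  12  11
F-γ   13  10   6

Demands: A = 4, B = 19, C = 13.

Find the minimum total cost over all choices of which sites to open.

Open {F-α, F-β, F-γ}: assign each demand point to its cheapest open site.
  A→F-β 4×4=16, B→F-α 19×5=95, C→F-γ 13×6=78
  shipping cost 189, fixed 80 → total 269.
Compare {F-α, F-γ}: shipping cost 217 + fixed 55 = 272.
Compare {F-α, F-β}: shipping cost 254 + fixed 43 = 297.
Compare {F-α}: shipping cost 321 + fixed 18 = 339.
All other subsets cost ≥ 272. Minimum total cost: 269.

269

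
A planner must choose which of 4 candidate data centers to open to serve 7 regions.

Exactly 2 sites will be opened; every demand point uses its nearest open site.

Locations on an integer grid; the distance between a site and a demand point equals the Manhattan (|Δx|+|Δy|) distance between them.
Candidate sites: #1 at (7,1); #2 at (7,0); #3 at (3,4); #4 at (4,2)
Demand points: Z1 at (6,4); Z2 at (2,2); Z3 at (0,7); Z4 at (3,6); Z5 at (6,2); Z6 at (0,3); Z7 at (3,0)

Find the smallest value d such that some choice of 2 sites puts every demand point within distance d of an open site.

6

Open {#1, #3}.
  Farthest demand point is Z3 at distance 6 (to #3); all others are ≤ 6.
With {#2, #3} the worst case is 6.
With {#3, #4} the worst case is 6.
No size-2 selection achieves below 6.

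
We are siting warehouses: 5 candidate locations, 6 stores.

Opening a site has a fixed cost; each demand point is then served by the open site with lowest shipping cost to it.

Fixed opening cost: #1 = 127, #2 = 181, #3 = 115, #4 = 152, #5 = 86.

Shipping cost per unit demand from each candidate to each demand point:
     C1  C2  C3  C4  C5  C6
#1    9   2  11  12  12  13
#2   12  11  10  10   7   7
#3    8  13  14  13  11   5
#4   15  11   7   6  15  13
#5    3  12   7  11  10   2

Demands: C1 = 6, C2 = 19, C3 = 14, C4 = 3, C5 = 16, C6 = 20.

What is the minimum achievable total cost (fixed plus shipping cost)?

Open {#1, #5}: assign each demand point to its cheapest open site.
  C1→#5 6×3=18, C2→#1 19×2=38, C3→#5 14×7=98, C4→#5 3×11=33, C5→#5 16×10=160, C6→#5 20×2=40
  shipping cost 387, fixed 213 → total 600.
Compare {#5}: shipping cost 577 + fixed 86 = 663.
Compare {#1, #3, #5}: shipping cost 387 + fixed 328 = 715.
Compare {#1, #2, #5}: shipping cost 336 + fixed 394 = 730.
All other subsets cost ≥ 663. Minimum total cost: 600.

600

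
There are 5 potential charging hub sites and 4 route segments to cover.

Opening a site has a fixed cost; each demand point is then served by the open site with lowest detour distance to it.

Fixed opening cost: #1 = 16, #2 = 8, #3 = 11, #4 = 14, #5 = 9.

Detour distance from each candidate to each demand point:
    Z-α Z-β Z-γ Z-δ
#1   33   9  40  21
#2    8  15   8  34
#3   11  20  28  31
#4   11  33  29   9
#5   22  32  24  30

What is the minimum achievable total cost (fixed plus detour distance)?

Open {#2, #4}: assign each demand point to its cheapest open site.
  Z-α→#2 8, Z-β→#2 15, Z-γ→#2 8, Z-δ→#4 9
  detour distance 40, fixed 22 → total 62.
Compare {#1, #2}: detour distance 46 + fixed 24 = 70.
Compare {#2, #4, #5}: detour distance 40 + fixed 31 = 71.
Compare {#1, #2, #4}: detour distance 34 + fixed 38 = 72.
All other subsets cost ≥ 70. Minimum total cost: 62.

62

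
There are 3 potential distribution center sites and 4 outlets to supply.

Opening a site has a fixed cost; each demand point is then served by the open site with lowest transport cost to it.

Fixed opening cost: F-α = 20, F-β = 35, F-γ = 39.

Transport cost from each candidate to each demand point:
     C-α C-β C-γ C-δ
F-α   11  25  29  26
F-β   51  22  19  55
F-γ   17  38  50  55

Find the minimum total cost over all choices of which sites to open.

Open {F-α}: assign each demand point to its cheapest open site.
  C-α→F-α 11, C-β→F-α 25, C-γ→F-α 29, C-δ→F-α 26
  transport cost 91, fixed 20 → total 111.
Compare {F-α, F-β}: transport cost 78 + fixed 55 = 133.
Compare {F-α, F-γ}: transport cost 91 + fixed 59 = 150.
Compare {F-α, F-β, F-γ}: transport cost 78 + fixed 94 = 172.
All other subsets cost ≥ 133. Minimum total cost: 111.

111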